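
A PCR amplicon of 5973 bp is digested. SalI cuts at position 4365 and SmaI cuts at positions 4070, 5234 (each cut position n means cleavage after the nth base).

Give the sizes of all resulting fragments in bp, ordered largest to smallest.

4070, 869, 739, 295 bp

Combined cut positions (sorted): 4070, 4365, 5234.
Linear molecule, 3 cuts → 4 fragments:
  4070 − 0 = 4070 bp
  4365 − 4070 = 295 bp
  5234 − 4365 = 869 bp
  5973 − 5234 = 739 bp
Sorted largest to smallest: 4070, 869, 739, 295 bp.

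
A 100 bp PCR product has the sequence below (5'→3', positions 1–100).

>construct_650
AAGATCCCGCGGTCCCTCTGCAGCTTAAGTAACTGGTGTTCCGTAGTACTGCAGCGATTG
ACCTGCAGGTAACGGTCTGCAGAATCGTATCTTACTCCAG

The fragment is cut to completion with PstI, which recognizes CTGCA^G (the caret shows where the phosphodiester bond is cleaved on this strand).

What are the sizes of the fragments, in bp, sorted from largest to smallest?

PstI sites (CTGCAG) start at positions 18, 49, 63, 77.
PstI cuts after base 5 of each site (before the last base), so after positions 22, 53, 67, 81.
Linear molecule, 4 cuts → 5 fragments:
  1–22 → 22 bp
  23–53 → 31 bp
  54–67 → 14 bp
  68–81 → 14 bp
  82–100 → 19 bp
Sorted largest to smallest: 31, 22, 19, 14, 14 bp.

31, 22, 19, 14, 14 bp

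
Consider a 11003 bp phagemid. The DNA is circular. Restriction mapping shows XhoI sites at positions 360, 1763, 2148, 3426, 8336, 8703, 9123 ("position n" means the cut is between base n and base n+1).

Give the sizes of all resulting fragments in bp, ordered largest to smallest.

4910, 2240, 1403, 1278, 420, 385, 367 bp

Circular molecule, 7 cuts → 7 fragments:
  1763 − 360 = 1403 bp
  2148 − 1763 = 385 bp
  3426 − 2148 = 1278 bp
  8336 − 3426 = 4910 bp
  8703 − 8336 = 367 bp
  9123 − 8703 = 420 bp
  wrap: 11003 − 9123 + 360 = 2240 bp
Sorted largest to smallest: 4910, 2240, 1403, 1278, 420, 385, 367 bp.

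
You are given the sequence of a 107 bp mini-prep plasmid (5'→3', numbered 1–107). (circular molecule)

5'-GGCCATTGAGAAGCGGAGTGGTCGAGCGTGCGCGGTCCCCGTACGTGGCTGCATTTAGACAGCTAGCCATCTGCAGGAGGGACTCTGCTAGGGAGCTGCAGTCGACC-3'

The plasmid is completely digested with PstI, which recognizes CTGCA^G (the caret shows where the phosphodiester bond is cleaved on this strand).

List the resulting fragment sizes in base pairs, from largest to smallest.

82, 25 bp

PstI sites (CTGCAG) start at positions 71, 96.
PstI cuts after base 5 of each site (before the last base), so after positions 75, 100.
Circular molecule, 2 cuts → 2 fragments:
  76–100 → 25 bp
  101–107 then 1–75 → 7 + 75 = 82 bp
Sorted largest to smallest: 82, 25 bp.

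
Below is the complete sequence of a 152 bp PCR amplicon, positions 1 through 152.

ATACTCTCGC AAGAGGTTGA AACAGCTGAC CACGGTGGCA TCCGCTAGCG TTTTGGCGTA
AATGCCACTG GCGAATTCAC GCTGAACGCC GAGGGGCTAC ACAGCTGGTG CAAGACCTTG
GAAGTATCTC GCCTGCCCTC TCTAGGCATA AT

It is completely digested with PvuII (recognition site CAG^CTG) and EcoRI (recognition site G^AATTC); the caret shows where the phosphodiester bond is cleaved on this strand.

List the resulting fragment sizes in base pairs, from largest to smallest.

48, 48, 31, 25 bp

PvuII sites (CAGCTG) start at positions 23, 102.
PvuII cuts after base 3 of each site, so after positions 25, 104.
The EcoRI site (GAATTC) starts at position 73.
EcoRI cuts after the first base of each site, so after position 73.
Combined cut positions: 25, 73, 104.
Linear molecule, 3 cuts → 4 fragments:
  1–25 → 25 bp
  26–73 → 48 bp
  74–104 → 31 bp
  105–152 → 48 bp
Sorted largest to smallest: 48, 48, 31, 25 bp.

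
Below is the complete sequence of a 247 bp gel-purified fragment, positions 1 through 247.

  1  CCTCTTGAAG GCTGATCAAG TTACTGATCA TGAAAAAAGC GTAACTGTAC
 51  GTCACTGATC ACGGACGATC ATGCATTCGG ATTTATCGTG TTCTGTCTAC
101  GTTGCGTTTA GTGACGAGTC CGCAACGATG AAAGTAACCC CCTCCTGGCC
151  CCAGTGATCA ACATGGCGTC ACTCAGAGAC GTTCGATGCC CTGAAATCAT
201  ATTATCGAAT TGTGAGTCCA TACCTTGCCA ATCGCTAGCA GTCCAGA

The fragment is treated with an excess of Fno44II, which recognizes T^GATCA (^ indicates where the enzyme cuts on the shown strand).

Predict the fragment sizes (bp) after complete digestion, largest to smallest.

Fno44II sites (TGATCA) start at positions 13, 25, 56, 155.
Fno44II cuts after the first base of each site, so after positions 13, 25, 56, 155.
Linear molecule, 4 cuts → 5 fragments:
  1–13 → 13 bp
  14–25 → 12 bp
  26–56 → 31 bp
  57–155 → 99 bp
  156–247 → 92 bp
Sorted largest to smallest: 99, 92, 31, 13, 12 bp.

99, 92, 31, 13, 12 bp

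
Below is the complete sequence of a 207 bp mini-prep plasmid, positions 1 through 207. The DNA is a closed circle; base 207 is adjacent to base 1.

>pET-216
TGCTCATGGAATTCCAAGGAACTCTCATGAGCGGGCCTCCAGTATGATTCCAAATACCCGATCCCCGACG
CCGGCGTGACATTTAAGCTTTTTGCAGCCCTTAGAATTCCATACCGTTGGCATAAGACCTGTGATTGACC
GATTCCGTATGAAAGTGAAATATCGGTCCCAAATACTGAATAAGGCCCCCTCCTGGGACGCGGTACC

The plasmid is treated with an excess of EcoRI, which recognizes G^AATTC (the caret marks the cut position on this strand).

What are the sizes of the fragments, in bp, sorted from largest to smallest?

EcoRI sites (GAATTC) start at positions 9, 104.
EcoRI cuts after the first base of each site, so after positions 9, 104.
Circular molecule, 2 cuts → 2 fragments:
  10–104 → 95 bp
  105–207 then 1–9 → 103 + 9 = 112 bp
Sorted largest to smallest: 112, 95 bp.

112, 95 bp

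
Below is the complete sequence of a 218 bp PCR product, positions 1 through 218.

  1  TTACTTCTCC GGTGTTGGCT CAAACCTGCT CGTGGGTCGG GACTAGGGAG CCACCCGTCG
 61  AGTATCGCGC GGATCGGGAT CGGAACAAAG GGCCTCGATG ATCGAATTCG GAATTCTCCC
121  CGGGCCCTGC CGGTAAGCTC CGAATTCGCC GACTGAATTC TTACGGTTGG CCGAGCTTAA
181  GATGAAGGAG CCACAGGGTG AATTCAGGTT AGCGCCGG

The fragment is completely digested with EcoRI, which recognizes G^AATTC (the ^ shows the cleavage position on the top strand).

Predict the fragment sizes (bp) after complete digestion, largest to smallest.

EcoRI sites (GAATTC) start at positions 104, 111, 142, 155, 200.
EcoRI cuts after the first base of each site, so after positions 104, 111, 142, 155, 200.
Linear molecule, 5 cuts → 6 fragments:
  1–104 → 104 bp
  105–111 → 7 bp
  112–142 → 31 bp
  143–155 → 13 bp
  156–200 → 45 bp
  201–218 → 18 bp
Sorted largest to smallest: 104, 45, 31, 18, 13, 7 bp.

104, 45, 31, 18, 13, 7 bp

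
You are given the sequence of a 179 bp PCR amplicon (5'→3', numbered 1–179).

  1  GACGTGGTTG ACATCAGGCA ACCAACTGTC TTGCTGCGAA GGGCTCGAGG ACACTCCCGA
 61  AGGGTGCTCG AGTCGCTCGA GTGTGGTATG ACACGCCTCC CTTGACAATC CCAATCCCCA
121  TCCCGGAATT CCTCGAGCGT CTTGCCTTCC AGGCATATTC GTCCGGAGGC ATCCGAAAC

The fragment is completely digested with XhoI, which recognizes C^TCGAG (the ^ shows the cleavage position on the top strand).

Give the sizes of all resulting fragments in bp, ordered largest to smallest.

56, 47, 44, 23, 9 bp

XhoI sites (CTCGAG) start at positions 44, 67, 76, 132.
XhoI cuts after the first base of each site, so after positions 44, 67, 76, 132.
Linear molecule, 4 cuts → 5 fragments:
  1–44 → 44 bp
  45–67 → 23 bp
  68–76 → 9 bp
  77–132 → 56 bp
  133–179 → 47 bp
Sorted largest to smallest: 56, 47, 44, 23, 9 bp.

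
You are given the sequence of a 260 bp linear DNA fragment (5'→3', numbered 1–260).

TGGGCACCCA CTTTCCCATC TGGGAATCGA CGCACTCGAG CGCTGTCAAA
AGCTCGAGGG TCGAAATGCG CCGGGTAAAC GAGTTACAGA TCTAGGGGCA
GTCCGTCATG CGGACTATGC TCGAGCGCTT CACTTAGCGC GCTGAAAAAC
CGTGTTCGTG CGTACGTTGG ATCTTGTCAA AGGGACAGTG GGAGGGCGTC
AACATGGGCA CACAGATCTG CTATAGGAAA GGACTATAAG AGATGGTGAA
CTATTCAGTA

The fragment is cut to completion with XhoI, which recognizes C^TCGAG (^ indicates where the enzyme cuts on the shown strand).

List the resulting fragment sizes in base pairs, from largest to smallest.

140, 67, 35, 18 bp

XhoI sites (CTCGAG) start at positions 35, 53, 120.
XhoI cuts after the first base of each site, so after positions 35, 53, 120.
Linear molecule, 3 cuts → 4 fragments:
  1–35 → 35 bp
  36–53 → 18 bp
  54–120 → 67 bp
  121–260 → 140 bp
Sorted largest to smallest: 140, 67, 35, 18 bp.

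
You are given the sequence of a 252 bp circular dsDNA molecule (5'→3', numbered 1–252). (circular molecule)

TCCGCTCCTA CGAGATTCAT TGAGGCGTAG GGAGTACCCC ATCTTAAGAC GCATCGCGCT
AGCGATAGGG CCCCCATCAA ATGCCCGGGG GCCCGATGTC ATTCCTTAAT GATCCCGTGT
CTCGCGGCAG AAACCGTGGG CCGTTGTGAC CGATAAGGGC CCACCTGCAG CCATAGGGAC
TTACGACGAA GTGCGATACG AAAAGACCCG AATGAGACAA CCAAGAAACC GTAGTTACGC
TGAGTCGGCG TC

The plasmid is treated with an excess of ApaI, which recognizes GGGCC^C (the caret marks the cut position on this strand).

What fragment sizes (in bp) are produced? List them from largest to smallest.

ApaI sites (GGGCCC) start at positions 68, 89, 157.
ApaI cuts after base 5 of each site (before the last base), so after positions 72, 93, 161.
Circular molecule, 3 cuts → 3 fragments:
  73–93 → 21 bp
  94–161 → 68 bp
  162–252 then 1–72 → 91 + 72 = 163 bp
Sorted largest to smallest: 163, 68, 21 bp.

163, 68, 21 bp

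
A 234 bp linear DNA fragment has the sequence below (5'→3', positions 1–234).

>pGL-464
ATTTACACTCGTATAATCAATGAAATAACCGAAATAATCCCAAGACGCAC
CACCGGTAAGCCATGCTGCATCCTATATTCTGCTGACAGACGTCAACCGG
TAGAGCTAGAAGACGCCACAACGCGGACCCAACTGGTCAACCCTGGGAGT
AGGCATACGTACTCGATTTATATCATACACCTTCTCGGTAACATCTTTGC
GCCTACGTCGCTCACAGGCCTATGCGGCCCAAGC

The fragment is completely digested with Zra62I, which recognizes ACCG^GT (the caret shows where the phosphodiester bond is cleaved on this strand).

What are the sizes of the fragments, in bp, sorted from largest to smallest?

Zra62I sites (ACCGGT) start at positions 52, 96.
Zra62I cuts after base 4 of each site, so after positions 55, 99.
Linear molecule, 2 cuts → 3 fragments:
  1–55 → 55 bp
  56–99 → 44 bp
  100–234 → 135 bp
Sorted largest to smallest: 135, 55, 44 bp.

135, 55, 44 bp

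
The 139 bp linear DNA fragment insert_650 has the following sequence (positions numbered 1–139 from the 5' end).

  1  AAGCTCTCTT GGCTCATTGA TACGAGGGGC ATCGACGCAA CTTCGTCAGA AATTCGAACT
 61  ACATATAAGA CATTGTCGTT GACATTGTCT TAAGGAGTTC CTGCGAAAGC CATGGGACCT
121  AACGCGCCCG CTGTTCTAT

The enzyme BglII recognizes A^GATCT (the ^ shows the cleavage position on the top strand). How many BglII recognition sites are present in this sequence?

No occurrence of AGATCT is present in the sequence.
BglII does not cut: 0 sites.

0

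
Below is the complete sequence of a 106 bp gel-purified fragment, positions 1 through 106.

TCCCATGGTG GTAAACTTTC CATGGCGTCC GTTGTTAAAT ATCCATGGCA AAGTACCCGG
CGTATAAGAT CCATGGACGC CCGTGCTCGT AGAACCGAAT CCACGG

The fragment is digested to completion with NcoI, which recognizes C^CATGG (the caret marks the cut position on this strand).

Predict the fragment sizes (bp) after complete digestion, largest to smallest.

NcoI sites (CCATGG) start at positions 3, 20, 43, 71.
NcoI cuts after the first base of each site, so after positions 3, 20, 43, 71.
Linear molecule, 4 cuts → 5 fragments:
  1–3 → 3 bp
  4–20 → 17 bp
  21–43 → 23 bp
  44–71 → 28 bp
  72–106 → 35 bp
Sorted largest to smallest: 35, 28, 23, 17, 3 bp.

35, 28, 23, 17, 3 bp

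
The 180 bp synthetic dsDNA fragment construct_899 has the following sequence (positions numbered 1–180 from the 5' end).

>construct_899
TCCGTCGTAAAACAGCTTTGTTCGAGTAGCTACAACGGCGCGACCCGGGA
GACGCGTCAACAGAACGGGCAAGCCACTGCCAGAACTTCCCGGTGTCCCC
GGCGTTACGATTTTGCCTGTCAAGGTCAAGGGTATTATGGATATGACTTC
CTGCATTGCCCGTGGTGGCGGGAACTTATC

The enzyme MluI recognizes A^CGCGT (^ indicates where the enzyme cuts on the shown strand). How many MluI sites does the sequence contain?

ACGCGT occurs starting at position 52.
MluI cuts at 1 site.

1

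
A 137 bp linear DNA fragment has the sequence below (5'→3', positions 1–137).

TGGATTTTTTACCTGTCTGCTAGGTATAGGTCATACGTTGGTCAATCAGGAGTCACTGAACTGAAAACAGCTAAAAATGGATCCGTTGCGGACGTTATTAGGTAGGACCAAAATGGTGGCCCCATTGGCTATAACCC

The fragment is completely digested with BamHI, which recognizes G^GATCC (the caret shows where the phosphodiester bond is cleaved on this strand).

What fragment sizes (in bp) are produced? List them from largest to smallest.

The BamHI site (GGATCC) starts at position 79.
BamHI cuts after the first base of each site, so after position 79.
Linear molecule, 1 cut → 2 fragments:
  1–79 → 79 bp
  80–137 → 58 bp
Sorted largest to smallest: 79, 58 bp.

79, 58 bp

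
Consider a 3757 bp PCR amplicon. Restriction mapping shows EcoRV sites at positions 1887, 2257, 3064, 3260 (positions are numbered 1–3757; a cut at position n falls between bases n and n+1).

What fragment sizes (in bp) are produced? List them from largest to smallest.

Linear molecule, 4 cuts → 5 fragments:
  1887 − 0 = 1887 bp
  2257 − 1887 = 370 bp
  3064 − 2257 = 807 bp
  3260 − 3064 = 196 bp
  3757 − 3260 = 497 bp
Sorted largest to smallest: 1887, 807, 497, 370, 196 bp.

1887, 807, 497, 370, 196 bp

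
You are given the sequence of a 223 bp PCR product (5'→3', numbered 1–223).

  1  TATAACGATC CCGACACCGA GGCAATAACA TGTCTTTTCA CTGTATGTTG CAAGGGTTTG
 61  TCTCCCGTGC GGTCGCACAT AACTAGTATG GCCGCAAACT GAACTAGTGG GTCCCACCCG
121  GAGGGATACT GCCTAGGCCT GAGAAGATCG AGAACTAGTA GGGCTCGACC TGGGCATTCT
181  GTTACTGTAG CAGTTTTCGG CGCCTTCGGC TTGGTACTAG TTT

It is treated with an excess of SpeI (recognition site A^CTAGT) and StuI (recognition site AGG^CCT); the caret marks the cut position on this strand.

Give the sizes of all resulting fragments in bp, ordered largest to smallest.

82, 62, 34, 21, 17, 7 bp

SpeI sites (ACTAGT) start at positions 82, 103, 154, 216.
SpeI cuts after the first base of each site, so after positions 82, 103, 154, 216.
The StuI site (AGGCCT) starts at position 135.
StuI cuts after base 3 of each site, so after position 137.
Combined cut positions: 82, 103, 137, 154, 216.
Linear molecule, 5 cuts → 6 fragments:
  1–82 → 82 bp
  83–103 → 21 bp
  104–137 → 34 bp
  138–154 → 17 bp
  155–216 → 62 bp
  217–223 → 7 bp
Sorted largest to smallest: 82, 62, 34, 21, 17, 7 bp.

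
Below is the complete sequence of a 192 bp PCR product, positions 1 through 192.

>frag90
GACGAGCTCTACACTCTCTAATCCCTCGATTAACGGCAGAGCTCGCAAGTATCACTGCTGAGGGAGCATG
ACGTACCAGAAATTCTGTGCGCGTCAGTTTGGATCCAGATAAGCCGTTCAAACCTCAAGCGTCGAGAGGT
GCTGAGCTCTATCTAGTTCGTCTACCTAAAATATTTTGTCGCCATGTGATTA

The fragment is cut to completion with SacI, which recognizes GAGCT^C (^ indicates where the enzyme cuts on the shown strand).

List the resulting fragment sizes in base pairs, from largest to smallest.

SacI sites (GAGCTC) start at positions 4, 39, 144.
SacI cuts after base 5 of each site (before the last base), so after positions 8, 43, 148.
Linear molecule, 3 cuts → 4 fragments:
  1–8 → 8 bp
  9–43 → 35 bp
  44–148 → 105 bp
  149–192 → 44 bp
Sorted largest to smallest: 105, 44, 35, 8 bp.

105, 44, 35, 8 bp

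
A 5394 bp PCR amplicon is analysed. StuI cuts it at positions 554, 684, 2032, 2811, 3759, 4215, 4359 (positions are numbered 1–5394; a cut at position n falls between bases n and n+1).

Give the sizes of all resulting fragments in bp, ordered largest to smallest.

1348, 1035, 948, 779, 554, 456, 144, 130 bp

Linear molecule, 7 cuts → 8 fragments:
  554 − 0 = 554 bp
  684 − 554 = 130 bp
  2032 − 684 = 1348 bp
  2811 − 2032 = 779 bp
  3759 − 2811 = 948 bp
  4215 − 3759 = 456 bp
  4359 − 4215 = 144 bp
  5394 − 4359 = 1035 bp
Sorted largest to smallest: 1348, 1035, 948, 779, 554, 456, 144, 130 bp.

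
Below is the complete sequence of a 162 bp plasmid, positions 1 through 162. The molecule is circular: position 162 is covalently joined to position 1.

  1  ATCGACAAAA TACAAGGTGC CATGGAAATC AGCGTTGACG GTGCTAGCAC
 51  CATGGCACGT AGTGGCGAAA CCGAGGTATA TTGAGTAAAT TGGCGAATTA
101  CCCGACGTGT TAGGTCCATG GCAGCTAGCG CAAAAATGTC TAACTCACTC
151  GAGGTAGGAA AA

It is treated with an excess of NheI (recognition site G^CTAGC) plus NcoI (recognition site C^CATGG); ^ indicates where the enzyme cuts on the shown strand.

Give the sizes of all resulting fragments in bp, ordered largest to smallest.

66, 58, 23, 8, 7 bp

NheI sites (GCTAGC) start at positions 43, 124.
NheI cuts after the first base of each site, so after positions 43, 124.
NcoI sites (CCATGG) start at positions 20, 50, 116.
NcoI cuts after the first base of each site, so after positions 20, 50, 116.
Combined cut positions: 20, 43, 50, 116, 124.
Circular molecule, 5 cuts → 5 fragments:
  21–43 → 23 bp
  44–50 → 7 bp
  51–116 → 66 bp
  117–124 → 8 bp
  125–162 then 1–20 → 38 + 20 = 58 bp
Sorted largest to smallest: 66, 58, 23, 8, 7 bp.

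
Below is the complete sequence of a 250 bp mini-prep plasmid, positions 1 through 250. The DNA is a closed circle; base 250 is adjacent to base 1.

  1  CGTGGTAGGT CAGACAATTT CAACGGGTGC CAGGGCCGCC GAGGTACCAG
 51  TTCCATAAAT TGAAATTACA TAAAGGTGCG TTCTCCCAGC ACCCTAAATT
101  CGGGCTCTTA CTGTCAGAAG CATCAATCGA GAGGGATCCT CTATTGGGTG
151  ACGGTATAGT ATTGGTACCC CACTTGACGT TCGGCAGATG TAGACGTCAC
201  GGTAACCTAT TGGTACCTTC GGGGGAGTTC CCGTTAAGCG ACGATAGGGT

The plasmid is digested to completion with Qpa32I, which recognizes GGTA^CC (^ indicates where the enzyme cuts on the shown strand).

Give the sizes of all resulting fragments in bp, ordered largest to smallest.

121, 81, 48 bp

Qpa32I sites (GGTACC) start at positions 43, 164, 212.
Qpa32I cuts after base 4 of each site, so after positions 46, 167, 215.
Circular molecule, 3 cuts → 3 fragments:
  47–167 → 121 bp
  168–215 → 48 bp
  216–250 then 1–46 → 35 + 46 = 81 bp
Sorted largest to smallest: 121, 81, 48 bp.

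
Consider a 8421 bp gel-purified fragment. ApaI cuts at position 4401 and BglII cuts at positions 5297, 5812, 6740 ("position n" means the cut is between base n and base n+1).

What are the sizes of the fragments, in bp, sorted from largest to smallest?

4401, 1681, 928, 896, 515 bp

Combined cut positions (sorted): 4401, 5297, 5812, 6740.
Linear molecule, 4 cuts → 5 fragments:
  4401 − 0 = 4401 bp
  5297 − 4401 = 896 bp
  5812 − 5297 = 515 bp
  6740 − 5812 = 928 bp
  8421 − 6740 = 1681 bp
Sorted largest to smallest: 4401, 1681, 928, 896, 515 bp.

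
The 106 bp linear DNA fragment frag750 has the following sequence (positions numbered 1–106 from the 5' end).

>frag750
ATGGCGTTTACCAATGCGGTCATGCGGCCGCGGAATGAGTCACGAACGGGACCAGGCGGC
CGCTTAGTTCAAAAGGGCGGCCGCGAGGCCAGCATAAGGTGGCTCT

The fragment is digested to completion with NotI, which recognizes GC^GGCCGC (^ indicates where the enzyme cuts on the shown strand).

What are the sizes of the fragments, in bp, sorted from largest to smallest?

32, 28, 25, 21 bp

NotI sites (GCGGCCGC) start at positions 24, 56, 77.
NotI cuts after base 2 of each site, so after positions 25, 57, 78.
Linear molecule, 3 cuts → 4 fragments:
  1–25 → 25 bp
  26–57 → 32 bp
  58–78 → 21 bp
  79–106 → 28 bp
Sorted largest to smallest: 32, 28, 25, 21 bp.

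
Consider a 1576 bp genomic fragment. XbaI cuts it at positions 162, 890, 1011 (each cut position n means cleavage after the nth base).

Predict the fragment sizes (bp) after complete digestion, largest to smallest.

728, 565, 162, 121 bp

Linear molecule, 3 cuts → 4 fragments:
  162 − 0 = 162 bp
  890 − 162 = 728 bp
  1011 − 890 = 121 bp
  1576 − 1011 = 565 bp
Sorted largest to smallest: 728, 565, 162, 121 bp.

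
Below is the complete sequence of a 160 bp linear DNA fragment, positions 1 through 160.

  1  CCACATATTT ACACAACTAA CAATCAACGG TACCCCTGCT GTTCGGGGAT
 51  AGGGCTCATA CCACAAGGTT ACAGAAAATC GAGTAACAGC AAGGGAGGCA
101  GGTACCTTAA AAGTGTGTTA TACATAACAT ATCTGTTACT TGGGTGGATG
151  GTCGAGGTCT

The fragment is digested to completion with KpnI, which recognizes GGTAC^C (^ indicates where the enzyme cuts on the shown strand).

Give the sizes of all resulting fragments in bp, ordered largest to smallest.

72, 55, 33 bp

KpnI sites (GGTACC) start at positions 29, 101.
KpnI cuts after base 5 of each site (before the last base), so after positions 33, 105.
Linear molecule, 2 cuts → 3 fragments:
  1–33 → 33 bp
  34–105 → 72 bp
  106–160 → 55 bp
Sorted largest to smallest: 72, 55, 33 bp.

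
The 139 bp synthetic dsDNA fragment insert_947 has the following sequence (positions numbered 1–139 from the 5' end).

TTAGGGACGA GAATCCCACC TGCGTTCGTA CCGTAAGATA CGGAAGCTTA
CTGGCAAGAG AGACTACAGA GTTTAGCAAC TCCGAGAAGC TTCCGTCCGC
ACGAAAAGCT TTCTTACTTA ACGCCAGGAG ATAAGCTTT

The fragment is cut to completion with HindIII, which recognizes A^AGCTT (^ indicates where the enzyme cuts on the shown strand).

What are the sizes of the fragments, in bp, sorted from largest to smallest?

HindIII sites (AAGCTT) start at positions 44, 87, 106, 133.
HindIII cuts after the first base of each site, so after positions 44, 87, 106, 133.
Linear molecule, 4 cuts → 5 fragments:
  1–44 → 44 bp
  45–87 → 43 bp
  88–106 → 19 bp
  107–133 → 27 bp
  134–139 → 6 bp
Sorted largest to smallest: 44, 43, 27, 19, 6 bp.

44, 43, 27, 19, 6 bp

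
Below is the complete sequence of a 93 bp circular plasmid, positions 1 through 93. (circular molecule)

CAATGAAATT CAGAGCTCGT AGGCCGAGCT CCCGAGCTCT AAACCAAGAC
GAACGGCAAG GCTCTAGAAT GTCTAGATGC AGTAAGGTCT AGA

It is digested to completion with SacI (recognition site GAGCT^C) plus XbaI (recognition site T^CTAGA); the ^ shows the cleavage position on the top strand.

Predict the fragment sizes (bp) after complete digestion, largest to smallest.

25, 22, 16, 13, 9, 8 bp

SacI sites (GAGCTC) start at positions 13, 26, 34.
SacI cuts after base 5 of each site (before the last base), so after positions 17, 30, 38.
XbaI sites (TCTAGA) start at positions 63, 72, 88.
XbaI cuts after the first base of each site, so after positions 63, 72, 88.
Combined cut positions: 17, 30, 38, 63, 72, 88.
Circular molecule, 6 cuts → 6 fragments:
  18–30 → 13 bp
  31–38 → 8 bp
  39–63 → 25 bp
  64–72 → 9 bp
  73–88 → 16 bp
  89–93 then 1–17 → 5 + 17 = 22 bp
Sorted largest to smallest: 25, 22, 16, 13, 9, 8 bp.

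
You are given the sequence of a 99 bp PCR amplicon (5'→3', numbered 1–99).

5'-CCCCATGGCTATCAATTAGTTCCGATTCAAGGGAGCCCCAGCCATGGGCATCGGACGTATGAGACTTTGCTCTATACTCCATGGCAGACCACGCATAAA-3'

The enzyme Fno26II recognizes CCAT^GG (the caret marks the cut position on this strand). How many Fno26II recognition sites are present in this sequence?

CCATGG occurs starting at positions 3, 42, 79.
Fno26II cuts at 3 sites.

3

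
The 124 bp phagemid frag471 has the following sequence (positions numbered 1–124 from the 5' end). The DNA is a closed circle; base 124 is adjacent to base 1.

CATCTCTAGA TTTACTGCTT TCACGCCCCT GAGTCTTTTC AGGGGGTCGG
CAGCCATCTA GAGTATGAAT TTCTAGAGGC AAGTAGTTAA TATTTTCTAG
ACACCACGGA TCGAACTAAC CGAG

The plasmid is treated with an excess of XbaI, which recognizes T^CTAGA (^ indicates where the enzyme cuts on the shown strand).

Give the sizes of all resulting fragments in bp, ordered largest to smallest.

XbaI sites (TCTAGA) start at positions 5, 57, 72, 96.
XbaI cuts after the first base of each site, so after positions 5, 57, 72, 96.
Circular molecule, 4 cuts → 4 fragments:
  6–57 → 52 bp
  58–72 → 15 bp
  73–96 → 24 bp
  97–124 then 1–5 → 28 + 5 = 33 bp
Sorted largest to smallest: 52, 33, 24, 15 bp.

52, 33, 24, 15 bp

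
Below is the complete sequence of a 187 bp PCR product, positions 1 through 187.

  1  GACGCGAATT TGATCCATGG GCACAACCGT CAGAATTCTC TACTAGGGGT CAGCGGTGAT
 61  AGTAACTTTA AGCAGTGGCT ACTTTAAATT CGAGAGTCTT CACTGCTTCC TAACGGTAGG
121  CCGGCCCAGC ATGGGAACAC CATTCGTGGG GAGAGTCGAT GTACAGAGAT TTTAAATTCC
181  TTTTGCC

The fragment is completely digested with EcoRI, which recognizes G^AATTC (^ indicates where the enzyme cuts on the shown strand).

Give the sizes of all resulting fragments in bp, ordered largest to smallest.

The EcoRI site (GAATTC) starts at position 33.
EcoRI cuts after the first base of each site, so after position 33.
Linear molecule, 1 cut → 2 fragments:
  1–33 → 33 bp
  34–187 → 154 bp
Sorted largest to smallest: 154, 33 bp.

154, 33 bp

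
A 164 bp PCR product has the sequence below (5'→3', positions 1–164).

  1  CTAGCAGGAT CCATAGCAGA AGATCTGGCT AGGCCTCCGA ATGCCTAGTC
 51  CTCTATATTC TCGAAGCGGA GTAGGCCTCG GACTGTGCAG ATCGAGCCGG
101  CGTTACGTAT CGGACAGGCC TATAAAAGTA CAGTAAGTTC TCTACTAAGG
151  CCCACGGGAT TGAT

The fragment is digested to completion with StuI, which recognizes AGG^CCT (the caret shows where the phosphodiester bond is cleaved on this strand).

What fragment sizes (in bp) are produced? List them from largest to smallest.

46, 43, 42, 33 bp

StuI sites (AGGCCT) start at positions 31, 73, 116.
StuI cuts after base 3 of each site, so after positions 33, 75, 118.
Linear molecule, 3 cuts → 4 fragments:
  1–33 → 33 bp
  34–75 → 42 bp
  76–118 → 43 bp
  119–164 → 46 bp
Sorted largest to smallest: 46, 43, 42, 33 bp.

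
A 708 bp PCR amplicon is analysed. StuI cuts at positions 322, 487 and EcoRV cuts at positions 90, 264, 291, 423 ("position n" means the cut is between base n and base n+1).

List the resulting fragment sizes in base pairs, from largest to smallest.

221, 174, 101, 90, 64, 31, 27 bp

Combined cut positions (sorted): 90, 264, 291, 322, 423, 487.
Linear molecule, 6 cuts → 7 fragments:
  90 − 0 = 90 bp
  264 − 90 = 174 bp
  291 − 264 = 27 bp
  322 − 291 = 31 bp
  423 − 322 = 101 bp
  487 − 423 = 64 bp
  708 − 487 = 221 bp
Sorted largest to smallest: 221, 174, 101, 90, 64, 31, 27 bp.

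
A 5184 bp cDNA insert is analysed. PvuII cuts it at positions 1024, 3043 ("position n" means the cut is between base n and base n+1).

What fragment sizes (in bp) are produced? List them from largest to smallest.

2141, 2019, 1024 bp

Linear molecule, 2 cuts → 3 fragments:
  1024 − 0 = 1024 bp
  3043 − 1024 = 2019 bp
  5184 − 3043 = 2141 bp
Sorted largest to smallest: 2141, 2019, 1024 bp.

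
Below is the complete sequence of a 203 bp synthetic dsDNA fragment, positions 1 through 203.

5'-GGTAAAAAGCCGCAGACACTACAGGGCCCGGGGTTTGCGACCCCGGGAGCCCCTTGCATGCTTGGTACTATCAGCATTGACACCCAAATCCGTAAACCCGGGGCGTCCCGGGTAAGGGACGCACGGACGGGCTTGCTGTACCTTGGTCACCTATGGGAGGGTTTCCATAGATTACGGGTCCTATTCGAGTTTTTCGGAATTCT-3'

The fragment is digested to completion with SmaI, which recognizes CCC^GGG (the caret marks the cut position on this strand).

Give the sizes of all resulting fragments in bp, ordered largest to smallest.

SmaI sites (CCCGGG) start at positions 27, 42, 97, 107.
SmaI cuts after base 3 of each site, so after positions 29, 44, 99, 109.
Linear molecule, 4 cuts → 5 fragments:
  1–29 → 29 bp
  30–44 → 15 bp
  45–99 → 55 bp
  100–109 → 10 bp
  110–203 → 94 bp
Sorted largest to smallest: 94, 55, 29, 15, 10 bp.

94, 55, 29, 15, 10 bp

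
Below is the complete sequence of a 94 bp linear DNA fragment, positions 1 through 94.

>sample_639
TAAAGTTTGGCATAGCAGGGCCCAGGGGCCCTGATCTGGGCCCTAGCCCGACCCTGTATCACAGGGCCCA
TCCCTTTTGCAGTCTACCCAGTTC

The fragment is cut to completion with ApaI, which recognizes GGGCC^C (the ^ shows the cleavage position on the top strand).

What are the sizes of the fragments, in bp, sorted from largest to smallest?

ApaI sites (GGGCCC) start at positions 18, 26, 38, 64.
ApaI cuts after base 5 of each site (before the last base), so after positions 22, 30, 42, 68.
Linear molecule, 4 cuts → 5 fragments:
  1–22 → 22 bp
  23–30 → 8 bp
  31–42 → 12 bp
  43–68 → 26 bp
  69–94 → 26 bp
Sorted largest to smallest: 26, 26, 22, 12, 8 bp.

26, 26, 22, 12, 8 bp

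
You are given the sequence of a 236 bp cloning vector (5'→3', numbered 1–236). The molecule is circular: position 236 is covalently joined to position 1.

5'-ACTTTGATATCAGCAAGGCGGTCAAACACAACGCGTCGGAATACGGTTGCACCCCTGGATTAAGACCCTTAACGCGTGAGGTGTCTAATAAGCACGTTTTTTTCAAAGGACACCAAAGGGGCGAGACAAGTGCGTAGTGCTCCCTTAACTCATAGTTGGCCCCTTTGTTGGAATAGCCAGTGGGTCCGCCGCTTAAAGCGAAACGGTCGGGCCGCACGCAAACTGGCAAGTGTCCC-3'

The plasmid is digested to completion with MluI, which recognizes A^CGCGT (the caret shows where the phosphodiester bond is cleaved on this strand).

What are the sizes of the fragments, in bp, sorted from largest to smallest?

MluI sites (ACGCGT) start at positions 31, 72.
MluI cuts after the first base of each site, so after positions 31, 72.
Circular molecule, 2 cuts → 2 fragments:
  32–72 → 41 bp
  73–236 then 1–31 → 164 + 31 = 195 bp
Sorted largest to smallest: 195, 41 bp.

195, 41 bp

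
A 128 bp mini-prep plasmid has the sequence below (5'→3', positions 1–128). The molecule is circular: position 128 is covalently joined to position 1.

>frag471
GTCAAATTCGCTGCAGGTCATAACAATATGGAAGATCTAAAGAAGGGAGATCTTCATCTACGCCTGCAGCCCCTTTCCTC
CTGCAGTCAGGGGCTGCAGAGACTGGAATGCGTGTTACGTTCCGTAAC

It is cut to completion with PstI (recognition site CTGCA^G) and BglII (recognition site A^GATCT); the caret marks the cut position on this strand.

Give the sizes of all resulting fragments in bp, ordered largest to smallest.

45, 20, 18, 17, 15, 13 bp

PstI sites (CTGCAG) start at positions 11, 64, 81, 94.
PstI cuts after base 5 of each site (before the last base), so after positions 15, 68, 85, 98.
BglII sites (AGATCT) start at positions 33, 48.
BglII cuts after the first base of each site, so after positions 33, 48.
Combined cut positions: 15, 33, 48, 68, 85, 98.
Circular molecule, 6 cuts → 6 fragments:
  16–33 → 18 bp
  34–48 → 15 bp
  49–68 → 20 bp
  69–85 → 17 bp
  86–98 → 13 bp
  99–128 then 1–15 → 30 + 15 = 45 bp
Sorted largest to smallest: 45, 20, 18, 17, 15, 13 bp.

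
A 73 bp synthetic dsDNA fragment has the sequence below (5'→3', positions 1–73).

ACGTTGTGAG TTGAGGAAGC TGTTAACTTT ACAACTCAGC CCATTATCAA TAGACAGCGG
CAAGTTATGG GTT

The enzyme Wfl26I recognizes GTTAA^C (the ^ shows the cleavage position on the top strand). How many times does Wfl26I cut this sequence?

GTTAAC occurs starting at position 22.
Wfl26I cuts at 1 site.

1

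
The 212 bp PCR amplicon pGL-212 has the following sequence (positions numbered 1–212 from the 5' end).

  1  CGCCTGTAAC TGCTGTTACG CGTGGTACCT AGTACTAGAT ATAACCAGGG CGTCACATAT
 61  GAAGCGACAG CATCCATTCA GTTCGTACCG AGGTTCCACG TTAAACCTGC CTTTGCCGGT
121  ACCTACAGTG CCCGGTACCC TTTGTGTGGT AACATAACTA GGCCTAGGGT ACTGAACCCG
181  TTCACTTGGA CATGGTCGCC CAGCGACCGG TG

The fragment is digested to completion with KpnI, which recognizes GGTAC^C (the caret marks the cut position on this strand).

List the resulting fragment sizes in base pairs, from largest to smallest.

94, 74, 28, 16 bp

KpnI sites (GGTACC) start at positions 24, 118, 134.
KpnI cuts after base 5 of each site (before the last base), so after positions 28, 122, 138.
Linear molecule, 3 cuts → 4 fragments:
  1–28 → 28 bp
  29–122 → 94 bp
  123–138 → 16 bp
  139–212 → 74 bp
Sorted largest to smallest: 94, 74, 28, 16 bp.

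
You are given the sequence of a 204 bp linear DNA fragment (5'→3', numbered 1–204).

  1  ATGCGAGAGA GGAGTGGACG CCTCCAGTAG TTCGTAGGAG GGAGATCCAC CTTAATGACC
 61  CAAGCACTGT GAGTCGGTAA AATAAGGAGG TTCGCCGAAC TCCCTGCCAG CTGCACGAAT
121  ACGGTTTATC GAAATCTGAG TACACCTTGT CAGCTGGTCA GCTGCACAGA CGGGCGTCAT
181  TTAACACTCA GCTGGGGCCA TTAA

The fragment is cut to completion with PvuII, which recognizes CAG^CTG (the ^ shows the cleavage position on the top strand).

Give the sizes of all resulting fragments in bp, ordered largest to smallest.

110, 43, 30, 13, 8 bp

PvuII sites (CAGCTG) start at positions 108, 151, 159, 189.
PvuII cuts after base 3 of each site, so after positions 110, 153, 161, 191.
Linear molecule, 4 cuts → 5 fragments:
  1–110 → 110 bp
  111–153 → 43 bp
  154–161 → 8 bp
  162–191 → 30 bp
  192–204 → 13 bp
Sorted largest to smallest: 110, 43, 30, 13, 8 bp.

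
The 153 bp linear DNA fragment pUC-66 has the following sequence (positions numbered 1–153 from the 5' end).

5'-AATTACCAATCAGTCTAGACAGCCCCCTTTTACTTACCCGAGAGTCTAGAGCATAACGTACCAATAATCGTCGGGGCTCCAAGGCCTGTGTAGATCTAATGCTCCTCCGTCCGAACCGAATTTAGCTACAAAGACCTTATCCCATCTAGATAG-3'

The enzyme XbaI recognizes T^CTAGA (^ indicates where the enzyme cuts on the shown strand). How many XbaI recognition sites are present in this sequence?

TCTAGA occurs starting at positions 14, 45, 145.
XbaI cuts at 3 sites.

3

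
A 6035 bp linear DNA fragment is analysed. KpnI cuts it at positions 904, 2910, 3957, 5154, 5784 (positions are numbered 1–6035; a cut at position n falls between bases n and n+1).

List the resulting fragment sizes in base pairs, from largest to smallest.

Linear molecule, 5 cuts → 6 fragments:
  904 − 0 = 904 bp
  2910 − 904 = 2006 bp
  3957 − 2910 = 1047 bp
  5154 − 3957 = 1197 bp
  5784 − 5154 = 630 bp
  6035 − 5784 = 251 bp
Sorted largest to smallest: 2006, 1197, 1047, 904, 630, 251 bp.

2006, 1197, 1047, 904, 630, 251 bp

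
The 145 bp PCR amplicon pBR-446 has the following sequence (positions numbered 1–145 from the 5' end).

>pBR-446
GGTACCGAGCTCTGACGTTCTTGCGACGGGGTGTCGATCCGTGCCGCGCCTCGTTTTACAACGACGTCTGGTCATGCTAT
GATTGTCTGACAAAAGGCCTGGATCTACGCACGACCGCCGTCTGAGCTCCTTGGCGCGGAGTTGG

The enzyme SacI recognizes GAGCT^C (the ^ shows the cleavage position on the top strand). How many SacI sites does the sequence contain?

GAGCTC occurs starting at positions 7, 124.
SacI cuts at 2 sites.

2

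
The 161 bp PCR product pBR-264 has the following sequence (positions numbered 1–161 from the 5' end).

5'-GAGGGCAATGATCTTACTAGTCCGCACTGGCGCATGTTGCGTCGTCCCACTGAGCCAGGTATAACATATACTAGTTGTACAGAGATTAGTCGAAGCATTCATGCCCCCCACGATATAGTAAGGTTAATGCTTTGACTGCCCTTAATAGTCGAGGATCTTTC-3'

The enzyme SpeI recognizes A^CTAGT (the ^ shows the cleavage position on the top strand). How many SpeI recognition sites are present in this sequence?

2

ACTAGT occurs starting at positions 16, 70.
SpeI cuts at 2 sites.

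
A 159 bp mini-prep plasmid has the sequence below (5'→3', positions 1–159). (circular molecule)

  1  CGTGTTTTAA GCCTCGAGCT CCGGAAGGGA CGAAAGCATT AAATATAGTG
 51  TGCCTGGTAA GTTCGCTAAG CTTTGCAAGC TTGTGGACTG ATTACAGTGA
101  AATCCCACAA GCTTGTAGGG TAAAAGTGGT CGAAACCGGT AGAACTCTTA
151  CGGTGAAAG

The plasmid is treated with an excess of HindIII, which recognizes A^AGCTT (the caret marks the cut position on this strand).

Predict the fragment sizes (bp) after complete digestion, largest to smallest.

118, 32, 9 bp

HindIII sites (AAGCTT) start at positions 68, 77, 109.
HindIII cuts after the first base of each site, so after positions 68, 77, 109.
Circular molecule, 3 cuts → 3 fragments:
  69–77 → 9 bp
  78–109 → 32 bp
  110–159 then 1–68 → 50 + 68 = 118 bp
Sorted largest to smallest: 118, 32, 9 bp.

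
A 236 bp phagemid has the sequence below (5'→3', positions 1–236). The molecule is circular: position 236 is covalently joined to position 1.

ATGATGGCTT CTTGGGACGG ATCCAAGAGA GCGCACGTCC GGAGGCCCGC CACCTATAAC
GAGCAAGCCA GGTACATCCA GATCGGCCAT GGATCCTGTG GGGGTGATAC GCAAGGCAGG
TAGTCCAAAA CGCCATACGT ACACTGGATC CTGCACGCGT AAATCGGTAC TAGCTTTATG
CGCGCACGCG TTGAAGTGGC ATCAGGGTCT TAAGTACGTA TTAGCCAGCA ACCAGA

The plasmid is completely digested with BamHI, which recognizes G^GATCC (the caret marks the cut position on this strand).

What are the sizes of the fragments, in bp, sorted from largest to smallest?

BamHI sites (GGATCC) start at positions 19, 91, 146.
BamHI cuts after the first base of each site, so after positions 19, 91, 146.
Circular molecule, 3 cuts → 3 fragments:
  20–91 → 72 bp
  92–146 → 55 bp
  147–236 then 1–19 → 90 + 19 = 109 bp
Sorted largest to smallest: 109, 72, 55 bp.

109, 72, 55 bp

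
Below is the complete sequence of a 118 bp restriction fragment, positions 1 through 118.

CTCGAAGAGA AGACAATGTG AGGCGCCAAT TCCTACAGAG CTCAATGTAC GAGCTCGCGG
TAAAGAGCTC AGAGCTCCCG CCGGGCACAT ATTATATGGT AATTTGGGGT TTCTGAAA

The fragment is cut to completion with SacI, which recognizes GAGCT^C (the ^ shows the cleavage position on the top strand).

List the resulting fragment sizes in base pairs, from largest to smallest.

SacI sites (GAGCTC) start at positions 38, 51, 65, 72.
SacI cuts after base 5 of each site (before the last base), so after positions 42, 55, 69, 76.
Linear molecule, 4 cuts → 5 fragments:
  1–42 → 42 bp
  43–55 → 13 bp
  56–69 → 14 bp
  70–76 → 7 bp
  77–118 → 42 bp
Sorted largest to smallest: 42, 42, 14, 13, 7 bp.

42, 42, 14, 13, 7 bp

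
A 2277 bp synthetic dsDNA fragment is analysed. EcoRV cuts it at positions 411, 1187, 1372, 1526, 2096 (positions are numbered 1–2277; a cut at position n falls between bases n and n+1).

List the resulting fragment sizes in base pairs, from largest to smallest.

776, 570, 411, 185, 181, 154 bp

Linear molecule, 5 cuts → 6 fragments:
  411 − 0 = 411 bp
  1187 − 411 = 776 bp
  1372 − 1187 = 185 bp
  1526 − 1372 = 154 bp
  2096 − 1526 = 570 bp
  2277 − 2096 = 181 bp
Sorted largest to smallest: 776, 570, 411, 185, 181, 154 bp.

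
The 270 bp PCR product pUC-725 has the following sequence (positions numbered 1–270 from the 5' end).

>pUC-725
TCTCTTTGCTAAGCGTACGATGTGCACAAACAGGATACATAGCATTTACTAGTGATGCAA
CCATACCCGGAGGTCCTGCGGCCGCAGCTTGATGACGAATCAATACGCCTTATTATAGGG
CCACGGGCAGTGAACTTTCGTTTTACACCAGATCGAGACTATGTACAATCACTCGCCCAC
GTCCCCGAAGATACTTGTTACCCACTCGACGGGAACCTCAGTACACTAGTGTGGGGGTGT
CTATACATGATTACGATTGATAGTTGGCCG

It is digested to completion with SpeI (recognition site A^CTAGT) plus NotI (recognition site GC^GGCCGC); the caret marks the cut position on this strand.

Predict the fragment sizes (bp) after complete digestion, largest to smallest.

SpeI sites (ACTAGT) start at positions 48, 225.
SpeI cuts after the first base of each site, so after positions 48, 225.
The NotI site (GCGGCCGC) starts at position 78.
NotI cuts after base 2 of each site, so after position 79.
Combined cut positions: 48, 79, 225.
Linear molecule, 3 cuts → 4 fragments:
  1–48 → 48 bp
  49–79 → 31 bp
  80–225 → 146 bp
  226–270 → 45 bp
Sorted largest to smallest: 146, 48, 45, 31 bp.

146, 48, 45, 31 bp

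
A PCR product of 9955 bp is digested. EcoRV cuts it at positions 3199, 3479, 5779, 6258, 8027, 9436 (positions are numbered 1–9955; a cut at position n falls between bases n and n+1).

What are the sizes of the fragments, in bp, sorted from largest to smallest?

Linear molecule, 6 cuts → 7 fragments:
  3199 − 0 = 3199 bp
  3479 − 3199 = 280 bp
  5779 − 3479 = 2300 bp
  6258 − 5779 = 479 bp
  8027 − 6258 = 1769 bp
  9436 − 8027 = 1409 bp
  9955 − 9436 = 519 bp
Sorted largest to smallest: 3199, 2300, 1769, 1409, 519, 479, 280 bp.

3199, 2300, 1769, 1409, 519, 479, 280 bp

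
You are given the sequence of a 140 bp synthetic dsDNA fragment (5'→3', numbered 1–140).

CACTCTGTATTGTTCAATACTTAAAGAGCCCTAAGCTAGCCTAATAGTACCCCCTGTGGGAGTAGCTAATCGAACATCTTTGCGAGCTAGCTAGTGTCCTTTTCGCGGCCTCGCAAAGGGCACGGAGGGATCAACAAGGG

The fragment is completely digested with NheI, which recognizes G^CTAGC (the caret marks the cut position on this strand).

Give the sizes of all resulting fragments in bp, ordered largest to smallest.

NheI sites (GCTAGC) start at positions 35, 86.
NheI cuts after the first base of each site, so after positions 35, 86.
Linear molecule, 2 cuts → 3 fragments:
  1–35 → 35 bp
  36–86 → 51 bp
  87–140 → 54 bp
Sorted largest to smallest: 54, 51, 35 bp.

54, 51, 35 bp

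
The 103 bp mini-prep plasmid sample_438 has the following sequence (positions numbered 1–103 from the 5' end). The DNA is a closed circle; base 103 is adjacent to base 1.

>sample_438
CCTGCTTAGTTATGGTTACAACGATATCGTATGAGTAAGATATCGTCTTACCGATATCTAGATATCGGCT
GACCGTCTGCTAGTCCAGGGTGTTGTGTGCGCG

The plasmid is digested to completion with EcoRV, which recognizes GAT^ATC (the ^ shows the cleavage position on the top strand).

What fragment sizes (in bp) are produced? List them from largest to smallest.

EcoRV sites (GATATC) start at positions 23, 39, 53, 61.
EcoRV cuts after base 3 of each site, so after positions 25, 41, 55, 63.
Circular molecule, 4 cuts → 4 fragments:
  26–41 → 16 bp
  42–55 → 14 bp
  56–63 → 8 bp
  64–103 then 1–25 → 40 + 25 = 65 bp
Sorted largest to smallest: 65, 16, 14, 8 bp.

65, 16, 14, 8 bp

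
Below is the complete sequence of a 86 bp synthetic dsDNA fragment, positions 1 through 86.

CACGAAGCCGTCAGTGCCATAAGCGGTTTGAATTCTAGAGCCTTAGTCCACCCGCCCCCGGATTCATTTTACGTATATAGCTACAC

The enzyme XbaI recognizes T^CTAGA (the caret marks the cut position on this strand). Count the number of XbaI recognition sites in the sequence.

1

TCTAGA occurs starting at position 34.
XbaI cuts at 1 site.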